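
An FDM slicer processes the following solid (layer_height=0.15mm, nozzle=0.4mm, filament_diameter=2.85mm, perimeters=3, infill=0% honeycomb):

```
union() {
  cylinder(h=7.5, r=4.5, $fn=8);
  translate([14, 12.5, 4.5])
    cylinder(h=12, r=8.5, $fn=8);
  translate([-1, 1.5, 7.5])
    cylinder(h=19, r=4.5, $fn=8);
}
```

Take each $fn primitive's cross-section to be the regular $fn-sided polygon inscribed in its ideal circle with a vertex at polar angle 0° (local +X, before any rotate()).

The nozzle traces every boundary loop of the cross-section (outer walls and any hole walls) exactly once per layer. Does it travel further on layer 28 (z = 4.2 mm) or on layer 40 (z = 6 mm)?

layer 40 (z = 6 mm)

Layer 28 (z = 4.2): the cylinder: section is a regular 8-gon, circumradius r=4.5 (perimeter = 2·8·4.500·sin(180°/8) = 27.55 mm); the cylinder at (14, 12.5) is not intersected at this z (z outside [4.5, 16.5]); the cylinder at (-1, 1.5) is absent (z outside [7.5, 26.5]); Taking the union: only the r=4.5 cylinder is present, so the union is just that shape — boundary = 27.55 mm. So its perimeter = 27.55 mm. Layer 40 (z = 6): the r=4.5 cylinder contributes a regular 8-gon of circumradius 4.5 (perimeter = 2·8·4.500·sin(180°/8) = 27.55 mm); the cylinder at (14, 12.5): section is a regular 8-gon, circumradius r=8.5 (perimeter = 2·8·8.500·sin(180°/8) = 52.04 mm); the cylinder at (-1, 1.5) does not reach this height (z outside [7.5, 26.5]); Combining (union): the 2 present regions are separate (no shared area or edge), so areas and boundary lengths simply add and each stays a separate island — boundary = 79.60 mm. So its perimeter = 79.60 mm. Layer 40 is larger (79.60 vs 27.55 mm).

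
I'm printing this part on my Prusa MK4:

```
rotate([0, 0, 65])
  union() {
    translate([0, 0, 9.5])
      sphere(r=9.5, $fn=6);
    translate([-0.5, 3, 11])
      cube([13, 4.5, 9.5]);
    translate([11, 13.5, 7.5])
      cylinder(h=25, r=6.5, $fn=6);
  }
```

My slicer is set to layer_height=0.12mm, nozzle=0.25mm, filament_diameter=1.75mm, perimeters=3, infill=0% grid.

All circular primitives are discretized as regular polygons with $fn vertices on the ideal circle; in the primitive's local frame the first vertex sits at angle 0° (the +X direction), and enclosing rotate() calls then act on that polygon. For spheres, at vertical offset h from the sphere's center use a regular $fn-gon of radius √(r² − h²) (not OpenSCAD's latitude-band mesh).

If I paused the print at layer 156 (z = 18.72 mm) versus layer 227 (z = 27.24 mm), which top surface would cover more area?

layer 156 (z = 18.72 mm)

Layer 156 (z = 18.72): the sphere: section is a regular 6-gon, circumradius = √(r²−h²) = √(9.5²−9.22²) = 2.289 (area = (6/2)·2.289²·sin(360°/6) = 13.62 mm²); the 13×4.5 cube at (-0.5, 3) contributes its full rectangle (area 58.50 mm²); the r=6.5 cylinder at (11, 13.5) contributes a regular 6-gon of circumradius 6.5 (area = (6/2)·6.500²·sin(360°/6) = 109.77 mm²); Taking the union: the 3 present regions are separate (no shared area or edge), so areas and boundary lengths simply add and each stays a separate island — area = 181.89 mm²; (rotated 65° about Z; rotation is an isometry so areas/perimeters/island counts are preserved). So its area = 181.89 mm². Layer 227 (z = 27.24): the sphere is not intersected at this z (|z−center|=17.740 > r=9.5); the cube at (-0.5, 3) does not reach this height (z outside [11, 20.5]); the r=6.5 cylinder at (11, 13.5) gives a regular 6-gon of circumradius 6.5 (constant along its height) (area = (6/2)·6.500²·sin(360°/6) = 109.77 mm²); Taking the union: only the r=6.5 cylinder at (11, 13.5) is present, so the union is just that shape — area = 109.77 mm²; (rotated 65° about Z; rotation is an isometry so areas/perimeters/island counts are preserved). So its area = 109.77 mm². Layer 156 is larger (181.89 vs 109.77 mm²).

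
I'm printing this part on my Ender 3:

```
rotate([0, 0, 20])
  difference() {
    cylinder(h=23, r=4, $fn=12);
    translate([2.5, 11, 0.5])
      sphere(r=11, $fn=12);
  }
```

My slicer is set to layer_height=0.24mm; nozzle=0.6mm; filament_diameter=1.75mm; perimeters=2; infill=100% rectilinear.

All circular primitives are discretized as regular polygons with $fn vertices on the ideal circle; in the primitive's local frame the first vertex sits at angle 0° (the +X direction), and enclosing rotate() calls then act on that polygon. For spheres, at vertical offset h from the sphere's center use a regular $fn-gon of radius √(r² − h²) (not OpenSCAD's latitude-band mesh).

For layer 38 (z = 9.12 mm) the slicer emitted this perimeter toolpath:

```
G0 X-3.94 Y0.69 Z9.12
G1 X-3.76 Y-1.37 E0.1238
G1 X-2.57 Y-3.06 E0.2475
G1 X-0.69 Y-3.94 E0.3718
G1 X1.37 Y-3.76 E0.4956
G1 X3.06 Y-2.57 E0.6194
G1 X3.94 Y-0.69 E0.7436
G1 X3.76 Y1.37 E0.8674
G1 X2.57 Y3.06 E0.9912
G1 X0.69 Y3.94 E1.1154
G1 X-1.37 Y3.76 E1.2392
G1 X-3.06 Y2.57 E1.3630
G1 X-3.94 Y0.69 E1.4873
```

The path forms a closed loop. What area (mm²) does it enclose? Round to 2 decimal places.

Apply the shoelace formula to the sequence of (X, Y) vertices; enclosed area = 47.98 mm².

47.98 mm²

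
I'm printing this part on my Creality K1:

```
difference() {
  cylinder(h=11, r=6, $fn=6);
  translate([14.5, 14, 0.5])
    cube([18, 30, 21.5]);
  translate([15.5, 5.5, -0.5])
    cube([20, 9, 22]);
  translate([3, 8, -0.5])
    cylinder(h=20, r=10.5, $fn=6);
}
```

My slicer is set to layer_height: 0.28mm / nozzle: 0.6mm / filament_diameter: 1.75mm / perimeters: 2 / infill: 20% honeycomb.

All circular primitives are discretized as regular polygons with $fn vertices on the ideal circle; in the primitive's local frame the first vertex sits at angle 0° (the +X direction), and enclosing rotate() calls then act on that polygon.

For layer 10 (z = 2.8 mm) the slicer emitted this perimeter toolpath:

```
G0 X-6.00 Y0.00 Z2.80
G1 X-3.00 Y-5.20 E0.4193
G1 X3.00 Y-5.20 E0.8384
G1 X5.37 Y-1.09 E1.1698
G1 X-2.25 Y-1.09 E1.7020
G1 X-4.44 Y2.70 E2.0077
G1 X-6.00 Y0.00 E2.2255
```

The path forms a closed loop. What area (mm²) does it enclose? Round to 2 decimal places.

42.02 mm²

Apply the shoelace formula to the sequence of (X, Y) vertices; enclosed area = 42.02 mm².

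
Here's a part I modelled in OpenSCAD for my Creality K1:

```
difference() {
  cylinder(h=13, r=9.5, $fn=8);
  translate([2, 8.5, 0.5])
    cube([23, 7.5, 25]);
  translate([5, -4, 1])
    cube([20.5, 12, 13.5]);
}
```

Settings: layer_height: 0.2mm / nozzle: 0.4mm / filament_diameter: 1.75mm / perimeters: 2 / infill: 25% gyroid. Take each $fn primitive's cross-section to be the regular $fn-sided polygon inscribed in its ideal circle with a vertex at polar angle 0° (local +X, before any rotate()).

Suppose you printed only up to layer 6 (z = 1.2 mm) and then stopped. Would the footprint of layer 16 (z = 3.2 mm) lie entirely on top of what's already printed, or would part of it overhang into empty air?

entirely on top

Compare the two slices. At z = 1.2: the cylinder: section is a regular 8-gon, circumradius r=9.5 (area = (8/2)·9.500²·sin(360°/8) = 255.27 mm²); the 23×7.5 cube at (2, 8.5) contributes its full rectangle (area 172.50 mm²); the cube at (5, -4) (footprint 20.5×12) is included at this height (area 246.00 mm²); After the difference (first − rest): starting from the r=9.5 cylinder (255.27 mm²), the 23×7.5 cube at (2, 8.5) partially overlaps it — only the 0.04 mm² overlap (of its 172.50 mm²) is removed, clipping the outline; the 20.5×12 cube at (5, -4) partially overlaps it — only the 36.18 mm² overlap (of its 246.00 mm²) is removed, clipping the outline — area = 219.05 mm². At z = 3.2: the r=9.5 cylinder contributes a regular 8-gon of circumradius 9.5 (area = (8/2)·9.500²·sin(360°/8) = 255.27 mm²); the cube at (2, 8.5) (footprint 23×7.5) is included at this height (area 172.50 mm²); the cube at (5, -4) (footprint 20.5×12) is included at this height (area 246.00 mm²); Subtracting the remaining from the first: starting from the r=9.5 cylinder (255.27 mm²), the 23×7.5 cube at (2, 8.5) partially overlaps it — only the 0.04 mm² overlap (of its 172.50 mm²) is removed, clipping the outline; the 20.5×12 cube at (5, -4) partially overlaps it — only the 36.18 mm² overlap (of its 246.00 mm²) is removed, clipping the outline — area = 219.05 mm². Checking containment: the cross-section at z = 3.2 is a subset of the cross-section at z = 1.2.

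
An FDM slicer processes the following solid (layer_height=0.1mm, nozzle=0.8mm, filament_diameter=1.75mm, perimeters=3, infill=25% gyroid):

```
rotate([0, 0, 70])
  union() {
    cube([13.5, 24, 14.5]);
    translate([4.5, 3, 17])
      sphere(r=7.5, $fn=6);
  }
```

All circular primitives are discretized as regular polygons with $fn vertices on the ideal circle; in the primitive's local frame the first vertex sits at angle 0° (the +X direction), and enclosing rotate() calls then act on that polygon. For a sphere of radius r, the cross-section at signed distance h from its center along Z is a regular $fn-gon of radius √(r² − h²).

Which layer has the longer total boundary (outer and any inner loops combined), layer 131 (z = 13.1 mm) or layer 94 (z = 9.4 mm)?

layer 131 (z = 13.1 mm)

Layer 131 (z = 13.1): the cube is present — its section is the full 13.5×24 rectangle (perimeter 75.00 mm); the r=7.5 sphere at (4.5, 3) contributes a regular 6-gon of circumradius √(7.5²−3.9²) = 6.406 (perimeter = 2·6·6.406·sin(180°/6) = 38.44 mm); Taking the union: the regions partially overlap (shared area 80.29 mm²), so the edge portions inside another operand are dropped and the merged outline is re-measured after clipping — boundary = 79.09 mm; (rotated 70° about Z; rotation is an isometry so areas/perimeters/island counts are preserved). So its perimeter = 79.09 mm. Layer 94 (z = 9.4): the 13.5×24 cube contributes its full rectangle (perimeter 75.00 mm); the sphere at (4.5, 3) is not intersected at this z (|z−center|=7.600 > r=7.5); Merging all regions: only the 13.5×24 cube is present, so the union is just that shape — boundary = 75.00 mm; (rotated 70° about Z; rotation is an isometry so areas/perimeters/island counts are preserved). So its perimeter = 75.00 mm. Layer 131 is larger (79.09 vs 75.00 mm).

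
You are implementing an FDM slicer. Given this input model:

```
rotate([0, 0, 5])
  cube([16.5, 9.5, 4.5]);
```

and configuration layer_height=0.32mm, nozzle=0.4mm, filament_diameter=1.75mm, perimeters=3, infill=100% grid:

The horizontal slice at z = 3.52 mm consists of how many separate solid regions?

1

At z = 3.52 mm: the cube (footprint 16.5×9.5) is included at this height; (rotated 5° about Z; rotation is an isometry so areas/perimeters/island counts are preserved). The result has 1 disconnected region.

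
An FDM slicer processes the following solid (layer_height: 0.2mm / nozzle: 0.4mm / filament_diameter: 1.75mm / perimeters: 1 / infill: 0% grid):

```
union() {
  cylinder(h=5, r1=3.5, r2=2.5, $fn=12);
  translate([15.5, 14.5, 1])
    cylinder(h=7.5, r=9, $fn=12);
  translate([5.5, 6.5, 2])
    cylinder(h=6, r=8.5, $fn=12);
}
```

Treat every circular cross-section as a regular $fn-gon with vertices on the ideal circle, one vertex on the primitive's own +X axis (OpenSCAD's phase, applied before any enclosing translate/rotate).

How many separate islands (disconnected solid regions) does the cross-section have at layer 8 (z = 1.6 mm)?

At z = 1.6 mm: the cone contributes a regular 12-gon of circumradius 3.180 (interpolated between r1=3.5 and r2=2.5 at t=0.320); the cylinder at (15.5, 14.5): section is a regular 12-gon, circumradius r=9; the cylinder at (5.5, 6.5) is not intersected at this z (z outside [2, 8]); Combining (union): the 2 present regions are separate (no shared area or edge), so areas and boundary lengths simply add and each stays a separate island — 2 connected regions. Overall, the cross-section has 2 separate islands. Island count = 2.

2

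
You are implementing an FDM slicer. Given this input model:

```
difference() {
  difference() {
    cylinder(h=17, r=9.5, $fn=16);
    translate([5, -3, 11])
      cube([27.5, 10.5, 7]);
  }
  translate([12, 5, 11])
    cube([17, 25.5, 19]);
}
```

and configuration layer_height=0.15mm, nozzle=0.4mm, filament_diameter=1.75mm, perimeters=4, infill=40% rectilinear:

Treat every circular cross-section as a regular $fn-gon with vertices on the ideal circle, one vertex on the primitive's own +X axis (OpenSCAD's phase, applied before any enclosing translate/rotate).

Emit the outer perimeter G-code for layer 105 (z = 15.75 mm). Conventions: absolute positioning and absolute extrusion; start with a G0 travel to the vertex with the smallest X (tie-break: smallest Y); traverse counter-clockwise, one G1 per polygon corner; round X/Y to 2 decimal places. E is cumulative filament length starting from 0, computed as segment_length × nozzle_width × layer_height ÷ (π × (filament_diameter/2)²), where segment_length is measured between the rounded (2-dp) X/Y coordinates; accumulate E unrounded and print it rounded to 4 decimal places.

G0 X-9.50 Y0.00 Z15.75
G1 X-8.78 Y-3.64 E0.0926
G1 X-6.72 Y-6.72 E0.1850
G1 X-3.64 Y-8.78 E0.2774
G1 X0.00 Y-9.50 E0.3700
G1 X3.64 Y-8.78 E0.4625
G1 X6.72 Y-6.72 E0.5550
G1 X8.78 Y-3.64 E0.6474
G1 X8.90 Y-3.00 E0.6636
G1 X5.00 Y-3.00 E0.7609
G1 X5.00 Y7.50 E1.0229
G1 X5.55 Y7.50 E1.0366
G1 X3.64 Y8.78 E1.0939
G1 X0.00 Y9.50 E1.1865
G1 X-3.64 Y8.78 E1.2791
G1 X-6.72 Y6.72 E1.3715
G1 X-8.78 Y3.64 E1.4639
G1 X-9.50 Y0.00 E1.5565

At z = 15.75 mm: the r=9.5 cylinder contributes a regular 16-gon of circumradius 9.5; the cube at (5, -3) (footprint 27.5×10.5) is included at this height; Taking the first minus the rest: starting from the r=9.5 cylinder, the 27.5×10.5 cube at (5, -3) partially overlaps it — only the 37.00 mm² overlap (of its 288.75 mm²) is removed, clipping the outline — 1 connected region; the cube at (12, 5) (footprint 17×25.5) is included at this height; Taking the first minus the rest: starting from the result so far, the 17×25.5 cube at (12, 5) misses the remaining region (no effect) — 1 connected region. The outline is a single polygon with 17 vertices. Extrusion per mm of travel: 0.4 × 0.15 / (π × 0.875²) = 0.024945. Accumulating E over each segment gives final E = 1.5565.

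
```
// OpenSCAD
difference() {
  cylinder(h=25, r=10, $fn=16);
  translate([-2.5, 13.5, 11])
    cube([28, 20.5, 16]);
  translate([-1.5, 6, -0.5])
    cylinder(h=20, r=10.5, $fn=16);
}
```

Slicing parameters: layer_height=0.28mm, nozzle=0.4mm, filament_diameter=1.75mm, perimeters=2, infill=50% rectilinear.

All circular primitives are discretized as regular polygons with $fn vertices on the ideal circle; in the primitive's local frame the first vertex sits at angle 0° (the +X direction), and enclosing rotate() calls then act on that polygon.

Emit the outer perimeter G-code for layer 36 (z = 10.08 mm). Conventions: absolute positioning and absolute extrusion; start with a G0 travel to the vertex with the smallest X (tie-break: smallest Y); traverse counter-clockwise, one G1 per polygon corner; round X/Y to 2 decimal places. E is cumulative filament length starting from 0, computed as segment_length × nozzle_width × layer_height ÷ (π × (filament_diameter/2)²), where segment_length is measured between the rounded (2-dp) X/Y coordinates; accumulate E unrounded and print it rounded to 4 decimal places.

At z = 10.08 mm: the r=10 cylinder gives a regular 16-gon of circumradius 10 (constant along its height); the cube at (-2.5, 13.5) does not reach this height (z outside [11, 27]); the cylinder at (-1.5, 6): section is a regular 16-gon, circumradius r=10.5; Subtracting the remaining from the first: starting from the r=10 cylinder, the r=10.5 cylinder at (-1.5, 6) partially overlaps it — only the 198.17 mm² overlap (of its 337.53 mm²) is removed, clipping the outline — 1 connected region. The outline is a single polygon with 18 vertices. Extrusion per mm of travel: 0.4 × 0.28 / (π × 0.875²) = 0.046564. Accumulating E over each segment gives final E = 2.8509.

G0 X-10.00 Y0.00 Z10.08
G1 X-9.24 Y-3.83 E0.1818
G1 X-7.07 Y-7.07 E0.3634
G1 X-3.83 Y-9.24 E0.5450
G1 X0.00 Y-10.00 E0.7268
G1 X3.83 Y-9.24 E0.9086
G1 X7.07 Y-7.07 E1.0902
G1 X9.24 Y-3.83 E1.2718
G1 X10.00 Y0.00 E1.4536
G1 X9.24 Y3.83 E1.6354
G1 X8.72 Y4.60 E1.6787
G1 X8.20 Y1.98 E1.8031
G1 X5.92 Y-1.42 E1.9937
G1 X2.52 Y-3.70 E2.1843
G1 X-1.50 Y-4.50 E2.3751
G1 X-5.52 Y-3.70 E2.5660
G1 X-8.92 Y-1.42 E2.7566
G1 X-9.97 Y0.14 E2.8442
G1 X-10.00 Y0.00 E2.8509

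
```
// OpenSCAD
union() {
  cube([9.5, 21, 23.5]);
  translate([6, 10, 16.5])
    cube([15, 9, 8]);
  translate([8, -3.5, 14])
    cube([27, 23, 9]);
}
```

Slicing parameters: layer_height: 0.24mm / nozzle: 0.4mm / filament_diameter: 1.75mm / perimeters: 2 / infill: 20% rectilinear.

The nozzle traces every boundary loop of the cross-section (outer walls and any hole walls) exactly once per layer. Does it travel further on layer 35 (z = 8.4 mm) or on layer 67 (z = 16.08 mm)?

layer 67 (z = 16.08 mm)

Layer 35 (z = 8.4): the 9.5×21 cube contributes its full rectangle (perimeter 61.00 mm); the cube at (6, 10) is absent (z outside [16.5, 24.5]); the cube at (8, -3.5) is absent (z outside [14, 23]); Merging all regions: only the 9.5×21 cube is present, so the union is just that shape — boundary = 61.00 mm. So its perimeter = 61.00 mm. Layer 67 (z = 16.08): the 9.5×21 cube contributes its full rectangle (perimeter 61.00 mm); the cube at (6, 10) does not reach this height (z outside [16.5, 24.5]); the cube at (8, -3.5) is present — its section is the full 27×23 rectangle (perimeter 100.00 mm); Merging all regions: the regions partially overlap (shared area 29.25 mm²), so the edge portions inside another operand are dropped and the merged outline is re-measured after clipping — boundary = 119.00 mm. So its perimeter = 119.00 mm. Layer 67 is larger (119.00 vs 61.00 mm).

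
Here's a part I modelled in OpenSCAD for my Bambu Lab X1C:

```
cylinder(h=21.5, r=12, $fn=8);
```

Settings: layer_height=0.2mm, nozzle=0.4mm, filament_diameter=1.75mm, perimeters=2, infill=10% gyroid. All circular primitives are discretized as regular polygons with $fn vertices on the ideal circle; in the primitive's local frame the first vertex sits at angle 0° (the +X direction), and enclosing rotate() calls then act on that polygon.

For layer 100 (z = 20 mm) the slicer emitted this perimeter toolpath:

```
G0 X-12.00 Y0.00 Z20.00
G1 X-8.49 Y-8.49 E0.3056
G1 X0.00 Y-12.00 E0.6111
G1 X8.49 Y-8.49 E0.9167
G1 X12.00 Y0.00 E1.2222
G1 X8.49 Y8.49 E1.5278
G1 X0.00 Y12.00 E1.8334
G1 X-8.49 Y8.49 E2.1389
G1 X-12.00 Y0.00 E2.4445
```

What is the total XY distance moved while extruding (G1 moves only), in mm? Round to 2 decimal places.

73.50 mm

Sum the Euclidean lengths of each G1 segment: total = 73.50 mm.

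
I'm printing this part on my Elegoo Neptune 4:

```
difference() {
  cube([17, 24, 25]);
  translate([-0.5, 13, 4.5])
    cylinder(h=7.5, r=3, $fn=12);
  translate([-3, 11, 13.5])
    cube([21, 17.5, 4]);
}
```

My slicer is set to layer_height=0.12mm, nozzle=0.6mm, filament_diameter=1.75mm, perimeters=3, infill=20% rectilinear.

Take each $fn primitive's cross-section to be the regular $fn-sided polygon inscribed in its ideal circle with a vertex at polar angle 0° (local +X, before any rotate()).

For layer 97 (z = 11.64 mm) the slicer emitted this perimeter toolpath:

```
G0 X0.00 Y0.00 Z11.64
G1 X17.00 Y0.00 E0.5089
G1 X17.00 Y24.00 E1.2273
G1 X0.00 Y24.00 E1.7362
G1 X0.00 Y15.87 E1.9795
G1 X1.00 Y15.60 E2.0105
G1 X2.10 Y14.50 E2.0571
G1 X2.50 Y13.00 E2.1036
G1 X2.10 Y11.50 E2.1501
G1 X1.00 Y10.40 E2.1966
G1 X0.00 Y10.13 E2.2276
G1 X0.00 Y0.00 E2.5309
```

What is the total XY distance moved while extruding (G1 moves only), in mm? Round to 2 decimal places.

Sum the Euclidean lengths of each G1 segment: total = 84.55 mm.

84.55 mm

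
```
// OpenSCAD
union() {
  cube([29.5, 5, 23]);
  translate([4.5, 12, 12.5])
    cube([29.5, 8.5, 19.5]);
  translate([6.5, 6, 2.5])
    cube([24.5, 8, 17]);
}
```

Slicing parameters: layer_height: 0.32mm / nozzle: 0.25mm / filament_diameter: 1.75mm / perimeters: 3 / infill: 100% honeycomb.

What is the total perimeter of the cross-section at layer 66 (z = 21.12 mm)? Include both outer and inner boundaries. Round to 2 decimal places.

145.00 mm

At z = 21.12 mm: the cube is present — its section is the full 29.5×5 rectangle (perimeter 69.00 mm); the 29.5×8.5 cube at (4.5, 12) contributes its full rectangle (perimeter 76.00 mm); the cube at (6.5, 6) is not intersected at this z (z outside [2.5, 19.5]); Combining (union): the 2 present regions are separate (no shared area or edge), so areas and boundary lengths simply add and each stays a separate island — boundary = 145.00 mm. Overall, the cross-section has 2 separate islands. Total boundary length (outer) = 145.00 mm.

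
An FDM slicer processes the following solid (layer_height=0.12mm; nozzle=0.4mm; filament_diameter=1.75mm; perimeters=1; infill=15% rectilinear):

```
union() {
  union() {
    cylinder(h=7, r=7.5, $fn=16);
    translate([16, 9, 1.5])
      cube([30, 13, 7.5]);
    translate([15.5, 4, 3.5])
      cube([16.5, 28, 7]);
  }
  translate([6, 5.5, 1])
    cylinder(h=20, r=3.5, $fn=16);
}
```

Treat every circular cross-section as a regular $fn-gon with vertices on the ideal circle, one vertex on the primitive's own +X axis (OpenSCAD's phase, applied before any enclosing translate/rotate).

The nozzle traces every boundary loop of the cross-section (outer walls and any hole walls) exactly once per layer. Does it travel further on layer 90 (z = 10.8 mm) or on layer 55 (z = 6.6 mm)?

layer 55 (z = 6.6 mm)

Layer 90 (z = 10.8): the cylinder does not reach this height (z outside [0, 7]); the cube at (16, 9) is absent (z outside [1.5, 9]); the cube at (15.5, 4) is not intersected at this z (z outside [3.5, 10.5]); Combining (union): nothing is present at this height; the r=3.5 cylinder at (6, 5.5) gives a regular 16-gon of circumradius 3.5 (constant along its height) (perimeter = 2·16·3.500·sin(180°/16) = 21.85 mm); Merging all regions: only the r=3.5 cylinder at (6, 5.5) is present, so the union is just that shape — boundary = 21.85 mm. So its perimeter = 21.85 mm. Layer 55 (z = 6.6): the cylinder: section is a regular 16-gon, circumradius r=7.5 (perimeter = 2·16·7.500·sin(180°/16) = 46.82 mm); the cube at (16, 9) (footprint 30×13) is included at this height (perimeter 86.00 mm); the 16.5×28 cube at (15.5, 4) contributes its full rectangle (perimeter 89.00 mm); Taking the union: the regions partially overlap (shared area 208.00 mm²), so the edge portions inside another operand are dropped and the merged outline is re-measured after clipping — boundary = 163.82 mm; the r=3.5 cylinder at (6, 5.5) gives a regular 16-gon of circumradius 3.5 (constant along its height) (perimeter = 2·16·3.500·sin(180°/16) = 21.85 mm); Merging all regions: the regions partially overlap (shared area 12.11 mm²), so the edge portions inside another operand are dropped and the merged outline is re-measured after clipping — boundary = 171.08 mm. So its perimeter = 171.08 mm. Layer 55 is larger (171.08 vs 21.85 mm).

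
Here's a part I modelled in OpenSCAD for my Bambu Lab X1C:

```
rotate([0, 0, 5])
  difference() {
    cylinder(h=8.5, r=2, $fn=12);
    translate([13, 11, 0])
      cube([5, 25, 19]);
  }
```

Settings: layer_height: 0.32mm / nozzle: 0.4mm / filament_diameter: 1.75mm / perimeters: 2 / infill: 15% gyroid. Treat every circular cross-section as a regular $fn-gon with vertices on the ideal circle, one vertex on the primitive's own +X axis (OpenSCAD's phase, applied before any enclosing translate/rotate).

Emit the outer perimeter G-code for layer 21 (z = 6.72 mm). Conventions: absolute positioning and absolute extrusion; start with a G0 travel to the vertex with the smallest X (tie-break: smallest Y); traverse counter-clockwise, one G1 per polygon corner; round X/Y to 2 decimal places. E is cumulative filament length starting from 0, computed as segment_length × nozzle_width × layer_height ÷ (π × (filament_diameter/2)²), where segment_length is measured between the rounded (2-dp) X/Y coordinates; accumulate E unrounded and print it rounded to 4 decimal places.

G0 X-1.99 Y-0.17 Z6.72
G1 X-1.64 Y-1.15 E0.0554
G1 X-0.85 Y-1.81 E0.1102
G1 X0.17 Y-1.99 E0.1653
G1 X1.15 Y-1.64 E0.2207
G1 X1.81 Y-0.85 E0.2754
G1 X1.99 Y0.17 E0.3306
G1 X1.64 Y1.15 E0.3859
G1 X0.85 Y1.81 E0.4407
G1 X-0.17 Y1.99 E0.4958
G1 X-1.15 Y1.64 E0.5512
G1 X-1.81 Y0.85 E0.6060
G1 X-1.99 Y-0.17 E0.6611

At z = 6.72 mm: the cylinder: section is a regular 12-gon, circumradius r=2; the 5×25 cube at (13, 11) contributes its full rectangle; Subtracting the remaining from the first: starting from the r=2 cylinder, the 5×25 cube at (13, 11) misses the remaining region (no effect) — 1 connected region; (whole slice rotated 5° about Z — lengths, areas and connectivity unchanged). The outline is a single polygon with 12 vertices. Extrusion per mm of travel: 0.4 × 0.32 / (π × 0.875²) = 0.053216. Accumulating E over each segment gives final E = 0.6611.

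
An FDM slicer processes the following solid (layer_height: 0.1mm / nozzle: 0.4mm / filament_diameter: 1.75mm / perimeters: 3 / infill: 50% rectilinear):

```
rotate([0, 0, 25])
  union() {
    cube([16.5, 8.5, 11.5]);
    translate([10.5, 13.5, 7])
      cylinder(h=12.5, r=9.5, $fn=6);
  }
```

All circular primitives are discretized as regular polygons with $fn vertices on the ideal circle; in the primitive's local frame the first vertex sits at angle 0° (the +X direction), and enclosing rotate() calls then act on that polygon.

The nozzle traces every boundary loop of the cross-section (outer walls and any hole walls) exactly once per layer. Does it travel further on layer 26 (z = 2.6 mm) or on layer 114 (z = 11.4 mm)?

layer 114 (z = 11.4 mm)

Layer 26 (z = 2.6): the 16.5×8.5 cube contributes its full rectangle (perimeter 50.00 mm); the cylinder at (10.5, 13.5) does not reach this height (z outside [7, 19.5]); Taking the union: only the 16.5×8.5 cube is present, so the union is just that shape — boundary = 50.00 mm; (whole slice rotated 25° about Z — lengths, areas and connectivity unchanged). So its perimeter = 50.00 mm. Layer 114 (z = 11.4): the cube is present — its section is the full 16.5×8.5 rectangle (perimeter 50.00 mm); the r=9.5 cylinder at (10.5, 13.5) gives a regular 6-gon of circumradius 9.5 (constant along its height) (perimeter = 2·6·9.500·sin(180°/6) = 57.00 mm); Taking the union: the regions partially overlap (shared area 36.35 mm²), so the edge portions inside another operand are dropped and the merged outline is re-measured after clipping — boundary = 77.60 mm; (rotated 25° about Z; rotation is an isometry so areas/perimeters/island counts are preserved). So its perimeter = 77.60 mm. Layer 114 is larger (77.60 vs 50.00 mm).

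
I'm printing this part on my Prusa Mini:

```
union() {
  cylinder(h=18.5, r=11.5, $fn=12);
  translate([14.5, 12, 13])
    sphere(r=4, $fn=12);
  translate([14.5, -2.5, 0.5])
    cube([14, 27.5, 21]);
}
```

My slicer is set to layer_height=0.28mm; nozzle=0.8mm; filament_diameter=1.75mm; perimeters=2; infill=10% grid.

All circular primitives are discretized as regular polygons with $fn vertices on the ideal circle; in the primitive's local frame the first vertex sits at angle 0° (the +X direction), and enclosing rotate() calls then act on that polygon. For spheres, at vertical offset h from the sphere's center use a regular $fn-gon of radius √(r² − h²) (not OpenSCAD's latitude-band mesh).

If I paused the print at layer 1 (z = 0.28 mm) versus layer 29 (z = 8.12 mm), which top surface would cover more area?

Layer 1 (z = 0.28): the r=11.5 cylinder contributes a regular 12-gon of circumradius 11.5 (area = (12/2)·11.500²·sin(360°/12) = 396.75 mm²); the sphere at (14.5, 12) is not intersected at this z (|z−center|=12.720 > r=4); the cube at (14.5, -2.5) is not intersected at this z (z outside [0.5, 21.5]); Combining (union): only the r=11.5 cylinder is present, so the union is just that shape — area = 396.75 mm². So its area = 396.75 mm². Layer 29 (z = 8.12): the r=11.5 cylinder contributes a regular 12-gon of circumradius 11.5 (area = (12/2)·11.500²·sin(360°/12) = 396.75 mm²); the sphere at (14.5, 12) is not intersected at this z (|z−center|=4.880 > r=4); the 14×27.5 cube at (14.5, -2.5) contributes its full rectangle (area 385.00 mm²); Combining (union): the 2 present regions are separate (no shared area or edge), so areas and boundary lengths simply add and each stays a separate island — area = 781.75 mm². So its area = 781.75 mm². Layer 29 is larger (781.75 vs 396.75 mm²).

layer 29 (z = 8.12 mm)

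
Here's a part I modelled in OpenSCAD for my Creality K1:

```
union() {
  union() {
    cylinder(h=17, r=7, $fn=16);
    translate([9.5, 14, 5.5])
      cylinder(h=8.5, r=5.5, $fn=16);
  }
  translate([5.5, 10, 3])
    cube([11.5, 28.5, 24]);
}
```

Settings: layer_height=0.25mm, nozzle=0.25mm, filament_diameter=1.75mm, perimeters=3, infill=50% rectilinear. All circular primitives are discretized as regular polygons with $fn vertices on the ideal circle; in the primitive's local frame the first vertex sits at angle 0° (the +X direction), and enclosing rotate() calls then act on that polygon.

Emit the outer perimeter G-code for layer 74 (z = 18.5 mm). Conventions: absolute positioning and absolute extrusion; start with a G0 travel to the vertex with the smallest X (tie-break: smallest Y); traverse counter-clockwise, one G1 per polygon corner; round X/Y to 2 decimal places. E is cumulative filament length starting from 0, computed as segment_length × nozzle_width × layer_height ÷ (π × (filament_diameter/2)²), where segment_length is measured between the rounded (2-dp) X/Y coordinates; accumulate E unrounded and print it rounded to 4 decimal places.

At z = 18.5 mm: the cylinder does not reach this height (z outside [0, 17]); the cylinder at (9.5, 14) is not intersected at this z (z outside [5.5, 14]); Merging all regions: nothing is present at this height; the cube at (5.5, 10) is present — its section is the full 11.5×28.5 rectangle; Taking the union: only the 11.5×28.5 cube at (5.5, 10) is present, so the union is just that shape — 1 connected region. The outline is a single polygon with 4 vertices. Extrusion per mm of travel: 0.25 × 0.25 / (π × 0.875²) = 0.025984. Accumulating E over each segment gives final E = 2.0788.

G0 X5.50 Y10.00 Z18.50
G1 X17.00 Y10.00 E0.2988
G1 X17.00 Y38.50 E1.0394
G1 X5.50 Y38.50 E1.3382
G1 X5.50 Y10.00 E2.0788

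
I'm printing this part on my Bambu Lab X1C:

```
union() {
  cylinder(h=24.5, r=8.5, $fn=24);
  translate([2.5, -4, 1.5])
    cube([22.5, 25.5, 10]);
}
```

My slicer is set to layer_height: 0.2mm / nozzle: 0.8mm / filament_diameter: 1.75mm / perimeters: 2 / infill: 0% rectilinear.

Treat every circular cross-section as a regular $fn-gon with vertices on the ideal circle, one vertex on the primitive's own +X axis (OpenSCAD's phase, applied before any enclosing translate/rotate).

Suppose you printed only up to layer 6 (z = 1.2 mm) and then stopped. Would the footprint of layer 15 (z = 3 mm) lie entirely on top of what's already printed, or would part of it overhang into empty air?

Compare the two slices. At z = 1.2: the cylinder: section is a regular 24-gon, circumradius r=8.5 (area = (24/2)·8.500²·sin(360°/24) = 224.40 mm²); the cube at (2.5, -4) is not intersected at this z (z outside [1.5, 11.5]); Combining (union): only the r=8.5 cylinder is present, so the union is just that shape — area = 224.40 mm². At z = 3: the r=8.5 cylinder contributes a regular 24-gon of circumradius 8.5 (area = (24/2)·8.500²·sin(360°/24) = 224.40 mm²); the 22.5×25.5 cube at (2.5, -4) contributes its full rectangle (area 573.75 mm²); Taking the union: the regions partially overlap — summed areas 798.15 mm² minus the doubly-counted overlap 57.76 mm² gives 740.38 mm² — area = 740.38 mm². Checking containment: at z = 3 the cross-section extends beyond the z = 1.2 cross-section by about 515.99 mm².

part overhangs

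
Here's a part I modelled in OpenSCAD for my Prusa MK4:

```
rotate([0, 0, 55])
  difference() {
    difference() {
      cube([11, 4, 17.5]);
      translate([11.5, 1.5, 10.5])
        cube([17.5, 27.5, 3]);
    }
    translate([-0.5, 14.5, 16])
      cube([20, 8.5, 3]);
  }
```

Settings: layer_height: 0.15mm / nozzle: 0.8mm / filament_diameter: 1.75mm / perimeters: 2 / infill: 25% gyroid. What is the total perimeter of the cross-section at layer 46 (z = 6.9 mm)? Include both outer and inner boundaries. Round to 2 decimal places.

30.00 mm

At z = 6.9 mm: the cube (footprint 11×4) is included at this height (perimeter 30.00 mm); the cube at (11.5, 1.5) is absent (z outside [10.5, 13.5]); Subtracting the remaining from the first: none of the subtracted shapes is present at this height, so the 11×4 cube is unchanged — boundary = 30.00 mm; the cube at (-0.5, 14.5) does not reach this height (z outside [16, 19]); After the difference (first − rest): none of the subtracted shapes is present at this height, so that combined region is unchanged — boundary = 30.00 mm; (whole slice rotated 55° about Z — lengths, areas and connectivity unchanged). Overall, the cross-section is a single solid region. Total boundary length (outer) = 30.00 mm.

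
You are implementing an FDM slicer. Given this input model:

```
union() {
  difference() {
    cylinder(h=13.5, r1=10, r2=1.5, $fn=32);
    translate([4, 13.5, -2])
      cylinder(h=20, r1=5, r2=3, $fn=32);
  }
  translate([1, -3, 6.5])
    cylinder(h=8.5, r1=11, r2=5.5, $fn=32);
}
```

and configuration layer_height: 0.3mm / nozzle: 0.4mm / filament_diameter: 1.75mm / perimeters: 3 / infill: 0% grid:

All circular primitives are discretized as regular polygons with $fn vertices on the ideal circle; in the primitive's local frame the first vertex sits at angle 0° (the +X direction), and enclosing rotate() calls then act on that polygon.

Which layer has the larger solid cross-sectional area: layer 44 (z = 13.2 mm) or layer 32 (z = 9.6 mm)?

layer 32 (z = 9.6 mm)

Layer 44 (z = 13.2): the cone: at t=0.978 of its height the radius interpolates to r₁+(r₂−r₁)t = 1.689, giving a regular 32-gon of that circumradius (area = (32/2)·1.689²·sin(360°/32) = 8.90 mm²); the cone at (4, 13.5) (r1=5→r2=3) has section circumradius 3.480 here — a regular 32-gon (area = (32/2)·3.480²·sin(360°/32) = 37.80 mm²); Taking the first minus the rest: starting from the cone (8.90 mm²), the cone at (4, 13.5) misses the remaining region (no effect) — area = 8.90 mm²; the cone at (1, -3) contributes a regular 32-gon of circumradius 6.665 (interpolated between r1=11 and r2=5.5 at t=0.788) (area = (32/2)·6.665²·sin(360°/32) = 138.65 mm²); Taking the union: that combined region lies entirely inside the cone at (1, -3), so the union is just the cone at (1, -3) — area = 138.65 mm². So its area = 138.65 mm². Layer 32 (z = 9.6): the cone (r1=10→r2=1.5) has section circumradius 3.956 here — a regular 32-gon (area = (32/2)·3.956²·sin(360°/32) = 48.84 mm²); the cone at (4, 13.5) (r1=5→r2=3) has section circumradius 3.840 here — a regular 32-gon (area = (32/2)·3.840²·sin(360°/32) = 46.03 mm²); Taking the first minus the rest: starting from the cone (48.84 mm²), the cone at (4, 13.5) misses the remaining region (no effect) — area = 48.84 mm²; the cone at (1, -3): at t=0.365 of its height the radius interpolates to r₁+(r₂−r₁)t = 8.994, giving a regular 32-gon of that circumradius (area = (32/2)·8.994²·sin(360°/32) = 252.51 mm²); Merging all regions: the result so far lies entirely inside the cone at (1, -3), so the union is just the cone at (1, -3) — area = 252.51 mm². So its area = 252.51 mm². Layer 32 is larger (252.51 vs 138.65 mm²).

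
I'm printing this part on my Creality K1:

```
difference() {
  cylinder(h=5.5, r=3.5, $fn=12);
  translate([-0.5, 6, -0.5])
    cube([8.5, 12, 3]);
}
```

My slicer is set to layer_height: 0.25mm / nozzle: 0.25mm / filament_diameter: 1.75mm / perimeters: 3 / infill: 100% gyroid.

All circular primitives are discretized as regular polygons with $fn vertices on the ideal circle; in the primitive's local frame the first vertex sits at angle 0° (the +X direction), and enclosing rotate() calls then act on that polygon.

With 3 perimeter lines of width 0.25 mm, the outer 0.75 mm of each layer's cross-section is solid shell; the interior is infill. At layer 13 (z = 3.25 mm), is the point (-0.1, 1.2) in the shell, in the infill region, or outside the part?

At z = 3.25 mm: the cylinder: section is a regular 12-gon, circumradius r=3.5; the cube at (-0.5, 6) is absent (z outside [-0.5, 2.5]); Subtracting the remaining from the first: none of the subtracted shapes is present at this height, so the r=3.5 cylinder is unchanged — 1 connected region. Overall, the cross-section is a single solid region. The nearest boundary edge runs (0.00, 3.50)→(-1.75, 3.03); distance from the point to it = 2.20 mm. The point is inside the cross-section and 2.20 mm from the nearest boundary — more than the 0.75 mm shell width (3 × 0.25), so it's in the infill interior.

infill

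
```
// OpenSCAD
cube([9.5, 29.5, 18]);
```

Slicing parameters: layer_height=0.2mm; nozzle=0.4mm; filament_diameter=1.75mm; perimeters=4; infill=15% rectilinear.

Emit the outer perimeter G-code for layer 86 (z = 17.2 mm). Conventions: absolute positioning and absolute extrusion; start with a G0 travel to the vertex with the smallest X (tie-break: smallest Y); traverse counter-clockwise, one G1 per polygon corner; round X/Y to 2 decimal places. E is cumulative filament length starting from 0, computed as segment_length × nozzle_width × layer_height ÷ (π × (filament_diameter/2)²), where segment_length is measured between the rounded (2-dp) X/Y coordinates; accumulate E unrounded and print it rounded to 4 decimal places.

G0 X0.00 Y0.00 Z17.20
G1 X9.50 Y0.00 E0.3160
G1 X9.50 Y29.50 E1.2971
G1 X0.00 Y29.50 E1.6131
G1 X0.00 Y0.00 E2.5943

At z = 17.2 mm: the cube is present — its section is the full 9.5×29.5 rectangle. The outline is a single polygon with 4 vertices. Extrusion per mm of travel: 0.4 × 0.2 / (π × 0.875²) = 0.033260. Accumulating E over each segment gives final E = 2.5943.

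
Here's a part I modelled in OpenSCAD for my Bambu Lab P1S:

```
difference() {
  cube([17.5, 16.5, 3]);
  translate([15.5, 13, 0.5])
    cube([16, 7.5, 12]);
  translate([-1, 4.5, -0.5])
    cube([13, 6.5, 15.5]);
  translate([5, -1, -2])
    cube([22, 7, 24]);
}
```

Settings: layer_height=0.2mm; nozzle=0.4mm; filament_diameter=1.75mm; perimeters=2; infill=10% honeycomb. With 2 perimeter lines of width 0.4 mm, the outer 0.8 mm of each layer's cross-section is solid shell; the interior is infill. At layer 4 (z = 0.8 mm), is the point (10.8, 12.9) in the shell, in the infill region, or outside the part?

At z = 0.8 mm: the cube (footprint 17.5×16.5) is included at this height; the cube at (15.5, 13) (footprint 16×7.5) is included at this height; the cube at (-1, 4.5) is present — its section is the full 13×6.5 rectangle; the cube at (5, -1) is present — its section is the full 22×7 rectangle; Taking the first minus the rest: starting from the 17.5×16.5 cube, the 16×7.5 cube at (15.5, 13) partially overlaps it — only the 7.00 mm² overlap (of its 120.00 mm²) is removed, clipping the outline; the 13×6.5 cube at (-1, 4.5) partially overlaps it — only the 78.00 mm² overlap (of its 84.50 mm²) is removed, clipping the outline; the 22×7 cube at (5, -1) partially overlaps it — only the 64.50 mm² overlap (of its 154.00 mm²) is removed, clipping the outline — 2 connected regions. Overall, the cross-section has 2 separate islands. The nearest boundary edge runs (12.00, 11.00)→(0.00, 11.00); distance from the point to it = 1.90 mm. (Shell/infill is judged within the island containing the point — the largest one.) The point is inside the cross-section and 1.90 mm from the nearest boundary — more than the 0.8 mm shell width (2 × 0.4), so it's in the infill interior.

infill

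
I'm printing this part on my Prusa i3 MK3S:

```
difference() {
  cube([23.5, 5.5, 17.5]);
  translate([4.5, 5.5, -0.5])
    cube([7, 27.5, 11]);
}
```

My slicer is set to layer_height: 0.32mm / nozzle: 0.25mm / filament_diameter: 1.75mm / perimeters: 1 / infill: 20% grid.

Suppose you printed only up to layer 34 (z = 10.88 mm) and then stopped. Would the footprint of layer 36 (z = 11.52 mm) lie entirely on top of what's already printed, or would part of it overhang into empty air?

Compare the two slices. At z = 10.88: the 23.5×5.5 cube contributes its full rectangle (area 129.25 mm²); the cube at (4.5, 5.5) is absent (z outside [-0.5, 10.5]); Subtracting the remaining from the first: none of the subtracted shapes is present at this height, so the 23.5×5.5 cube is unchanged — area = 129.25 mm². At z = 11.52: the cube (footprint 23.5×5.5) is included at this height (area 129.25 mm²); the cube at (4.5, 5.5) is absent (z outside [-0.5, 10.5]); Subtracting the remaining from the first: none of the subtracted shapes is present at this height, so the 23.5×5.5 cube is unchanged — area = 129.25 mm². Checking containment: the cross-section at z = 11.52 is a subset of the cross-section at z = 10.88.

entirely on top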